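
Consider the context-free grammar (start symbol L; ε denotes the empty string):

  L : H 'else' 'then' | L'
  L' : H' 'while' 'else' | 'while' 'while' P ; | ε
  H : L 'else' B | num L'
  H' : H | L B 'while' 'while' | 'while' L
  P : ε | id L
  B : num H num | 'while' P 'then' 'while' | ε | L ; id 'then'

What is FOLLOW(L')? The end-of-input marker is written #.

{ #, 'else', 'then', 'while', ;, num }

In L : L': L' is at the end, add FOLLOW(L) = { #, 'else', 'then', 'while', ;, num }.
In H : num L': L' is at the end, add FOLLOW(H) = { 'else', 'while', num }.
Union: FOLLOW(L') = { #, 'else', 'then', 'while', ;, num }.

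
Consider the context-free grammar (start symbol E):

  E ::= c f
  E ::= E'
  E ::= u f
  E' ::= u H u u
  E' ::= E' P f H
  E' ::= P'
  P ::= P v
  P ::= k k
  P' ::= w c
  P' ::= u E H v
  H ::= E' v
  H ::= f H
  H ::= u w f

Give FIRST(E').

E' ::= u H u u contributes {u}.
From E' ::= E' P f H: add FIRST(E') = { u, w }.
From E' ::= P': add FIRST(P') = { u, w }.
Union: FIRST(E') = { u, w }.

{ u, w }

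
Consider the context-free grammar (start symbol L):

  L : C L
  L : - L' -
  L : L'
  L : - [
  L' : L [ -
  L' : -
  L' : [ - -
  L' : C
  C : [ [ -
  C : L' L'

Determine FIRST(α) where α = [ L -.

{ [ }

[ is a terminal; add {[} and stop.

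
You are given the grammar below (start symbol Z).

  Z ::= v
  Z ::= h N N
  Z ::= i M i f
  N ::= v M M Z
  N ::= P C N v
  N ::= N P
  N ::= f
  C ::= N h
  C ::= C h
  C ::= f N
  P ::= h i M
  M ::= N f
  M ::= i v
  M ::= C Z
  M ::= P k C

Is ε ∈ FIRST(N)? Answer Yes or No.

No nonterminal in this grammar is nullable.
No production of N has an RHS whose symbols are all nullable, so N is not nullable.

No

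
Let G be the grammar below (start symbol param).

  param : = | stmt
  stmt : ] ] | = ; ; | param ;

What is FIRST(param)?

{ =, ] }

param : = contributes {=}.
From param : stmt: add FIRST(stmt) = { =, ] }.
Union: FIRST(param) = { =, ] }.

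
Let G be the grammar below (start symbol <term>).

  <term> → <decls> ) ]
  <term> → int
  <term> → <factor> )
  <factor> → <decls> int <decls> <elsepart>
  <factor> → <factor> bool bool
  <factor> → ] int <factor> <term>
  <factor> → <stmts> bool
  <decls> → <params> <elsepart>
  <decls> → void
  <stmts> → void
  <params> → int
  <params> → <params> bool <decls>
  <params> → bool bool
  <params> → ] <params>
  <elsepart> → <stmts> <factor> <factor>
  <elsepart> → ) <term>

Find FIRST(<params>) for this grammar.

{ ], bool, int }

<params> → int contributes {int}.
From <params> → <params> bool <decls>: add FIRST(<params>) = { ], bool, int }.
<params> → bool bool contributes {bool}.
<params> → ] <params> contributes {]}.
Union: FIRST(<params>) = { ], bool, int }.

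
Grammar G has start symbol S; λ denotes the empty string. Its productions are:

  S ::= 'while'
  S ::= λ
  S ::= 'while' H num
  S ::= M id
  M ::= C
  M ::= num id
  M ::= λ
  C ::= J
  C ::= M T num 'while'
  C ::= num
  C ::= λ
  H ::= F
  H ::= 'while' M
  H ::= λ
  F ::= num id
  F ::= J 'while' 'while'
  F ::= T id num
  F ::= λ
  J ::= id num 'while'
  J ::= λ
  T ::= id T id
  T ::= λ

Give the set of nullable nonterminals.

{ C, F, H, J, M, S, T }

Directly nullable (have an λ-production): S, M, C, H, F, J, T.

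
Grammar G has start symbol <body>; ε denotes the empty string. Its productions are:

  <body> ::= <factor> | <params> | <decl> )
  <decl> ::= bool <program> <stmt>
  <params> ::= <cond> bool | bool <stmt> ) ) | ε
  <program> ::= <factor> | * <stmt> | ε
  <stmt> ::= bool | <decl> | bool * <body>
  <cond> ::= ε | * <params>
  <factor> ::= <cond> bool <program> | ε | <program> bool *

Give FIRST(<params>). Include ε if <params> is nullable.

{ *, bool, ε }

From <params> ::= <cond> bool: <cond> nullable, take FIRST(<cond>) ∪ {bool} = { *, bool }.
<params> ::= bool <stmt> ) ) contributes {bool}.
<params> ::= ε contributes ε.
Union: FIRST(<params>) = { *, bool, ε }.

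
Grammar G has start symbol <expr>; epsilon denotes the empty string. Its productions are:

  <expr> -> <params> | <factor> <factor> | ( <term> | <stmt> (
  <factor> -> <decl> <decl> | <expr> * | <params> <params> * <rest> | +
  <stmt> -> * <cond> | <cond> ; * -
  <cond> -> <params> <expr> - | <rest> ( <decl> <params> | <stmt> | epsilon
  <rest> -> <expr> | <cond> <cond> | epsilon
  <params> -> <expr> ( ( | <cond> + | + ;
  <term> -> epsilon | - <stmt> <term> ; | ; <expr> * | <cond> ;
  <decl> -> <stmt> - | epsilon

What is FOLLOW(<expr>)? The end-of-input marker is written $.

<expr> is the start symbol, so $ ∈ FOLLOW(<expr>).
In <factor> -> <expr> *: add FIRST(*) = { * }.
In <cond> -> <params> <expr> -: add FIRST(-) = { - }.
In <rest> -> <expr>: <expr> is at the end, add FOLLOW(<rest>) = { $, (, *, +, -, ; }.
In <params> -> <expr> ( (: add FIRST(( () = { ( }.
In <term> -> ; <expr> *: add FIRST(*) = { * }.
Union: FOLLOW(<expr>) = { $, (, *, +, -, ; }.

{ $, (, *, +, -, ; }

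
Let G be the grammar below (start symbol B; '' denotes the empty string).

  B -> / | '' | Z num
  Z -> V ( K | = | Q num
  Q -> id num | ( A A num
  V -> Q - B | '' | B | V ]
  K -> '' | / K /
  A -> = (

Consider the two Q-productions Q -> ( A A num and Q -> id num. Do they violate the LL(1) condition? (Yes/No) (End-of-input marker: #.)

FIRST(( A A num) = { ( } and FIRST(id num) = { id }.
The FIRST sets are disjoint and neither alternative is nullable — no conflict.

No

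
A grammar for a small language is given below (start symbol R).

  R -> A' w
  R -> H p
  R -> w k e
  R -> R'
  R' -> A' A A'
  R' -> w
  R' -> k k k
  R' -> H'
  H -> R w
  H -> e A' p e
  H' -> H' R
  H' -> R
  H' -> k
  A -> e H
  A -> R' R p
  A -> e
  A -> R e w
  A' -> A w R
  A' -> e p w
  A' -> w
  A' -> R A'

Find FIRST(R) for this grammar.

From R -> A' w: add FIRST(A') = { e, k, w }.
From R -> H p: add FIRST(H) = { e, k, w }.
R -> w k e contributes {w}.
From R -> R': add FIRST(R') = { e, k, w }.
Union: FIRST(R) = { e, k, w }.

{ e, k, w }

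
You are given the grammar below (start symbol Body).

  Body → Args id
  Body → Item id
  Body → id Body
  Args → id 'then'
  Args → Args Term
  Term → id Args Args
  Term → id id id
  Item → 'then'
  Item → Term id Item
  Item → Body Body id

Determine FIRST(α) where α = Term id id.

Add FIRST(Term) = { id }; Term is not nullable, stop.

{ id }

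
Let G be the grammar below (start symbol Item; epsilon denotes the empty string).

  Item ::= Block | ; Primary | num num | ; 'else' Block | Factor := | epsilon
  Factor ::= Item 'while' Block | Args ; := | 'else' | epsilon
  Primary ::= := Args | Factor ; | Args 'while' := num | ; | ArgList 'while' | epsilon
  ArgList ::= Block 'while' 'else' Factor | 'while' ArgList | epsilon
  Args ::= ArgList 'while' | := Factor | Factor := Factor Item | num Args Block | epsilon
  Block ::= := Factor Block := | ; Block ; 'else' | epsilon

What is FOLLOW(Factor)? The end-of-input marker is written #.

In Item ::= Factor :=: add FIRST(:=) = { := }.
In Primary ::= Factor ;: add FIRST(;) = { ; }.
In ArgList ::= Block 'while' 'else' Factor: Factor is at the end, add FOLLOW(ArgList) = { 'while' }.
In Args ::= := Factor: Factor is at the end, add FOLLOW(Args) = { #, 'while', :=, ; }.
In Args ::= Factor := Factor Item: add FIRST(:= Factor Item) = { := }.
In Args ::= Factor := Factor Item: add FIRST(Item)\{epsilon} = { 'else', 'while', :=, ;, num }.
  Since Item is nullable, also add FOLLOW(Args) = { #, 'while', :=, ; }.
In Block ::= := Factor Block :=: add FIRST(Block :=) = { :=, ; }.
Union: FOLLOW(Factor) = { #, 'else', 'while', :=, ;, num }.

{ #, 'else', 'while', :=, ;, num }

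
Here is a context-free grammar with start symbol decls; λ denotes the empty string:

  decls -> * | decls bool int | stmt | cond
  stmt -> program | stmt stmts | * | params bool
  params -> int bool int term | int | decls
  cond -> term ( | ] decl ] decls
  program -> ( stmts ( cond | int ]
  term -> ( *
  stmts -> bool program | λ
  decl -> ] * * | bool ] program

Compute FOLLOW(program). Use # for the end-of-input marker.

In stmt -> program: program is at the end, add FOLLOW(stmt) = { #, (, ], bool }.
In stmts -> bool program: program is at the end, add FOLLOW(stmts) = { #, (, ], bool }.
In decl -> bool ] program: program is at the end, add FOLLOW(decl) = { ] }.
Union: FOLLOW(program) = { #, (, ], bool }.

{ #, (, ], bool }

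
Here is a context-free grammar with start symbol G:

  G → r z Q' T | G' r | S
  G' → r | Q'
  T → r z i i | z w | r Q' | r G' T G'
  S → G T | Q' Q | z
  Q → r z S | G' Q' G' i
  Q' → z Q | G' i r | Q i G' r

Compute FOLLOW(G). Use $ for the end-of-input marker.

{ $, r, z }

G is the start symbol, so $ ∈ FOLLOW(G).
In S → G T: add FIRST(T) = { r, z }.
Union: FOLLOW(G) = { $, r, z }.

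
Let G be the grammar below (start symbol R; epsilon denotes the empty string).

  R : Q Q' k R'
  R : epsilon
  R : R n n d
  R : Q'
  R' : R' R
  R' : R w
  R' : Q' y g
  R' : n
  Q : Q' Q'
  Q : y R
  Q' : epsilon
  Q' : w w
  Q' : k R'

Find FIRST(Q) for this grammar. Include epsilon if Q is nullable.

From Q : Q' Q': Q', Q' nullable, take FIRST(Q') ∪ FIRST(Q') = { k, w }; also epsilon since the whole RHS is nullable.
Q : y R contributes {y}.
Union: FIRST(Q) = { k, w, y, epsilon }.

{ k, w, y, epsilon }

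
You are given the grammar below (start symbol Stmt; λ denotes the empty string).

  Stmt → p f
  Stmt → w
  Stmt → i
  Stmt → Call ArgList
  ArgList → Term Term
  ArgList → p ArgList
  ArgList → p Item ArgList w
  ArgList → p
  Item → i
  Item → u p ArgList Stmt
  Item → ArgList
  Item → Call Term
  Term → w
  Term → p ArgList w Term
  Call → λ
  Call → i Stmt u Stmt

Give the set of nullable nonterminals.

{ Call }

Directly nullable (have an λ-production): Call.
No other nonterminal has a production whose RHS symbols are all nullable.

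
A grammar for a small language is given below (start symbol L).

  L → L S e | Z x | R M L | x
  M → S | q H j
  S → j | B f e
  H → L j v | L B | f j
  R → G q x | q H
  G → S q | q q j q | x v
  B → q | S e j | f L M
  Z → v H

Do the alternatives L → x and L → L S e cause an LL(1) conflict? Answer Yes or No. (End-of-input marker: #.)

Yes

FIRST(x) = { x } and FIRST(L S e) = { f, j, q, v, x }.
Both contain x, so the two alternatives are not disjoint — LL(1) conflict.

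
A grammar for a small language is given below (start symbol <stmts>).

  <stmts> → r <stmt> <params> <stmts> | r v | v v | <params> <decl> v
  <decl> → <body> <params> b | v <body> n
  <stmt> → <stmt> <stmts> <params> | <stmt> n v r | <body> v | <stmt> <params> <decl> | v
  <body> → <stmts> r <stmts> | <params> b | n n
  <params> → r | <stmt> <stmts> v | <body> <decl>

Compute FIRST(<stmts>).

<stmts> → r <stmt> <params> <stmts> contributes {r}.
<stmts> → r v contributes {r}.
<stmts> → v v contributes {v}.
From <stmts> → <params> <decl> v: add FIRST(<params>) = { n, r, v }.
Union: FIRST(<stmts>) = { n, r, v }.

{ n, r, v }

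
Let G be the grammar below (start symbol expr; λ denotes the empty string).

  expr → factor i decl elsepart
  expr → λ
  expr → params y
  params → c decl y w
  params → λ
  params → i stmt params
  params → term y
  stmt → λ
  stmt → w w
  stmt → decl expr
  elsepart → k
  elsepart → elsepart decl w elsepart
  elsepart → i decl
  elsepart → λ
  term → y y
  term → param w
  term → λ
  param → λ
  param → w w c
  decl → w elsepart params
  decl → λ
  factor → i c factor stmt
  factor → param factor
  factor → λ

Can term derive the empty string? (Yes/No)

Yes

term has an λ-production, so term ⇒ λ.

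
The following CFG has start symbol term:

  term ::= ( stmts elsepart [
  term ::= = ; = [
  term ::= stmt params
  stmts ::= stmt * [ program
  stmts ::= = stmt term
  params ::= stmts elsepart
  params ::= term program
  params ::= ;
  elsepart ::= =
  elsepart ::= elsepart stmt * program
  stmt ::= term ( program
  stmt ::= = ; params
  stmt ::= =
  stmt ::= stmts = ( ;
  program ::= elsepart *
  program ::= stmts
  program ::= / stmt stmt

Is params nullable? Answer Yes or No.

No nonterminal in this grammar is nullable.
No production of params has an RHS whose symbols are all nullable, so params is not nullable.

No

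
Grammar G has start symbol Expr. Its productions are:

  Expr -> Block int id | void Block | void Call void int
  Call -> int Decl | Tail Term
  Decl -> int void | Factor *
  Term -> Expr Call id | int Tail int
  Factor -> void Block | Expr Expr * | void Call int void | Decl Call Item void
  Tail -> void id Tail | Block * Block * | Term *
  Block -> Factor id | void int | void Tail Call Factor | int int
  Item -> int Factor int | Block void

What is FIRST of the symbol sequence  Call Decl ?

{ int, void }

Add FIRST(Call) = { int, void }; Call is not nullable, stop.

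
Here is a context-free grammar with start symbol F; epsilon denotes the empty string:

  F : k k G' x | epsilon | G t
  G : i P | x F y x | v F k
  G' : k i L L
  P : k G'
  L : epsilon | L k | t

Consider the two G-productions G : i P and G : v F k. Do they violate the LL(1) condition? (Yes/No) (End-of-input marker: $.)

No

FIRST(i P) = { i } and FIRST(v F k) = { v }.
The FIRST sets are disjoint and neither alternative is nullable — no conflict.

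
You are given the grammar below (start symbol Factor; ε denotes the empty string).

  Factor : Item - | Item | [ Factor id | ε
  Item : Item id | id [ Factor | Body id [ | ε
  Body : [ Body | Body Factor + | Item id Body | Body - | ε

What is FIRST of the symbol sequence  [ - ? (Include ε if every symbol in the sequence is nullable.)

{ [ }

[ is a terminal; add {[} and stop.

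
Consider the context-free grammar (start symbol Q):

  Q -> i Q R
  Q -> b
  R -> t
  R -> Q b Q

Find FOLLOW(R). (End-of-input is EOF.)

In Q -> i Q R: R is at the end, add FOLLOW(Q) = { EOF, b, i, t }.
Union: FOLLOW(R) = { EOF, b, i, t }.

{ EOF, b, i, t }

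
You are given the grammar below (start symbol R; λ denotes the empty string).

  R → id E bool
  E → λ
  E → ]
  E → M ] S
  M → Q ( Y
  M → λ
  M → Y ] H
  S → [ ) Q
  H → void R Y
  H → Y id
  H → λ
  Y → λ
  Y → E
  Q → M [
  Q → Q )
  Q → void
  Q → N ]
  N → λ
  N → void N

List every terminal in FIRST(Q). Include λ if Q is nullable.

From Q → M [: M nullable, take FIRST(M) ∪ {[} = { [, ], void }.
From Q → Q ): add FIRST(Q) = { [, ], void }.
Q → void contributes {void}.
From Q → N ]: N nullable, take FIRST(N) ∪ {]} = { ], void }.
Union: FIRST(Q) = { [, ], void }.

{ [, ], void }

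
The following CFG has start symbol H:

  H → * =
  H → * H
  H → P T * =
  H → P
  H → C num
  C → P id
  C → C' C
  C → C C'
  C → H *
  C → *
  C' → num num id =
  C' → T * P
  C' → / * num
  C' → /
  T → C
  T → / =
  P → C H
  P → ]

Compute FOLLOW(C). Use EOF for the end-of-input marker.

In H → C num: add FIRST(num) = { num }.
In C → C' C: C is at the end, add FOLLOW(C) = { *, /, ], num }.
In C → C C': add FIRST(C') = { *, /, ], num }.
In T → C: C is at the end, add FOLLOW(T) = { * }.
In P → C H: add FIRST(H) = { *, /, ], num }.
Union: FOLLOW(C) = { *, /, ], num }.

{ *, /, ], num }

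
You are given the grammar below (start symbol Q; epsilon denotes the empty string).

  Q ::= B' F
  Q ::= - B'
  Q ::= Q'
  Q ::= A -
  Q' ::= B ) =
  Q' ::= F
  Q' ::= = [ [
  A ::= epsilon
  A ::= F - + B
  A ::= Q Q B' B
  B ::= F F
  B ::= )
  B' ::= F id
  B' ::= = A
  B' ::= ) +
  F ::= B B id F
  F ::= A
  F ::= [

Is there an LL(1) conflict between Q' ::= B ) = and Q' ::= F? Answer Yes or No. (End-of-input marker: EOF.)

FIRST(B ) =) = { ), -, =, [, id } and FIRST(F) = { ), -, =, [, id, epsilon }.
Both contain ), so the two alternatives are not disjoint — LL(1) conflict.

Yes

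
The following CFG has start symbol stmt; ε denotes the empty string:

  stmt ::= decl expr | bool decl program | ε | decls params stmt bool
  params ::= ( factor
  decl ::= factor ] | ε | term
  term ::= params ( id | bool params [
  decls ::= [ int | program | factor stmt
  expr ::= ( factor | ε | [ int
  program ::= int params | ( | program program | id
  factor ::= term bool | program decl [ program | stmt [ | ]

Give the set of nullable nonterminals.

{ decl, expr, stmt }

Directly nullable (have an ε-production): stmt, decl, expr.
No other nonterminal has a production whose RHS symbols are all nullable.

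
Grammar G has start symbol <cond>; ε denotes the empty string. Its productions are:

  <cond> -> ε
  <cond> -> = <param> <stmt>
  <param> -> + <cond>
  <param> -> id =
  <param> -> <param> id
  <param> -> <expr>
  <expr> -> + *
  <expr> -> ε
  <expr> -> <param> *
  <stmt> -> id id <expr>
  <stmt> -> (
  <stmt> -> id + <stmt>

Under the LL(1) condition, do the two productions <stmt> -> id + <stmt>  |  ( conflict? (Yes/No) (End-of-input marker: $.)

FIRST(id + <stmt>) = { id } and FIRST(() = { ( }.
The FIRST sets are disjoint and neither alternative is nullable — no conflict.

No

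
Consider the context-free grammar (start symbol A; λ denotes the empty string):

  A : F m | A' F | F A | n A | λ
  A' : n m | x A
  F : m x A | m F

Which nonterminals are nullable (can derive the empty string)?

{ A }

Directly nullable (have an λ-production): A.
No other nonterminal has a production whose RHS symbols are all nullable.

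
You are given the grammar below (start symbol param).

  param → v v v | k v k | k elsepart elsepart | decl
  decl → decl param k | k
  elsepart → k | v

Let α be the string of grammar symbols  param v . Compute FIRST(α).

{ k, v }

Add FIRST(param) = { k, v }; param is not nullable, stop.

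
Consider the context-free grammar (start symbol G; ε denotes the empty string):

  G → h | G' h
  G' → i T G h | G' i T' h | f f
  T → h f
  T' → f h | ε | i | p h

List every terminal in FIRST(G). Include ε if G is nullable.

G → h contributes {h}.
From G → G' h: add FIRST(G') = { f, i }.
Union: FIRST(G) = { f, h, i }.

{ f, h, i }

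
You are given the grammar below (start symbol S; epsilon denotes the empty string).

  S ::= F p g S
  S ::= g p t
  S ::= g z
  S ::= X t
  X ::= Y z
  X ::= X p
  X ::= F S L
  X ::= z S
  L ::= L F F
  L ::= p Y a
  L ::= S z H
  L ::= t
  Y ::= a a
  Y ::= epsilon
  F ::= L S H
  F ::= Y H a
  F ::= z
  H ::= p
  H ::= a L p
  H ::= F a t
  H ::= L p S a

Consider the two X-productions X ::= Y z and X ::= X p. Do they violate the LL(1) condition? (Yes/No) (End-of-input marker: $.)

FIRST(Y z) = { a, z } and FIRST(X p) = { a, g, p, t, z }.
Both contain a, so the two alternatives are not disjoint — LL(1) conflict.

Yes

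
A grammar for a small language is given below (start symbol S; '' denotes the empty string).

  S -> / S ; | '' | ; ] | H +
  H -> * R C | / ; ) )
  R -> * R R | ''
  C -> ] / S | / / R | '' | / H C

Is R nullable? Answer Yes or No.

Yes

R has an ''-production, so R ⇒ ''.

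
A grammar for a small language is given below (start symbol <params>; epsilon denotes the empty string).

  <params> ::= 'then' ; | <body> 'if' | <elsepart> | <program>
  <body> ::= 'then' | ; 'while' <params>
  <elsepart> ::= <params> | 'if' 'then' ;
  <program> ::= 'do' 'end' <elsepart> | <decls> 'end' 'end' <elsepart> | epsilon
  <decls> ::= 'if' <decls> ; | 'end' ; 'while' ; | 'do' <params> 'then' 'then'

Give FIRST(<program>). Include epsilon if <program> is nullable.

{ 'do', 'end', 'if', epsilon }

<program> ::= 'do' 'end' <elsepart> contributes {'do'}.
From <program> ::= <decls> 'end' 'end' <elsepart>: add FIRST(<decls>) = { 'do', 'end', 'if' }.
<program> ::= epsilon contributes epsilon.
Union: FIRST(<program>) = { 'do', 'end', 'if', epsilon }.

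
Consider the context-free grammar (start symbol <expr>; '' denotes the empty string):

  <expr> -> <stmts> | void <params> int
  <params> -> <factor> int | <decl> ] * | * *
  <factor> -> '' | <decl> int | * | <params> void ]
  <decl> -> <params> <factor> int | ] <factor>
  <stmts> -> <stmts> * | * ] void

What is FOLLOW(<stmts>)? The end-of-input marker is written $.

In <expr> -> <stmts>: <stmts> is at the end, add FOLLOW(<expr>) = { $ }.
In <stmts> -> <stmts> *: add FIRST(*) = { * }.
Union: FOLLOW(<stmts>) = { $, * }.

{ $, * }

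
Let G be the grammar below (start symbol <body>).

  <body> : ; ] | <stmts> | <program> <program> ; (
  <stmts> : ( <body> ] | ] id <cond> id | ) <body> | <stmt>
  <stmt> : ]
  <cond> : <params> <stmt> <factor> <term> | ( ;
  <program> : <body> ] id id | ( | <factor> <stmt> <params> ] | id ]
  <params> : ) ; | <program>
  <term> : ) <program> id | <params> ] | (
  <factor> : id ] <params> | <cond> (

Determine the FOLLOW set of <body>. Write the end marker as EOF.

{ EOF, ] }

<body> is the start symbol, so EOF ∈ FOLLOW(<body>).
In <stmts> : ( <body> ]: add FIRST(]) = { ] }.
In <stmts> : ) <body>: <body> is at the end, add FOLLOW(<stmts>) = { EOF, ] }.
In <program> : <body> ] id id: add FIRST(] id id) = { ] }.
Union: FOLLOW(<body>) = { EOF, ] }.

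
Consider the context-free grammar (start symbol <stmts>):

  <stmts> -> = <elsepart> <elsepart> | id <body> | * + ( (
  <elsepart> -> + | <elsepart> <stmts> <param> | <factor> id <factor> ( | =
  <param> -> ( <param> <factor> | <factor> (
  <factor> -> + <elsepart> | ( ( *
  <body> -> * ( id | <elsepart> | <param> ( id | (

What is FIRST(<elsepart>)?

{ (, +, = }

<elsepart> -> + contributes {+}.
From <elsepart> -> <elsepart> <stmts> <param>: add FIRST(<elsepart>) = { (, +, = }.
From <elsepart> -> <factor> id <factor> (: add FIRST(<factor>) = { (, + }.
<elsepart> -> = contributes {=}.
Union: FIRST(<elsepart>) = { (, +, = }.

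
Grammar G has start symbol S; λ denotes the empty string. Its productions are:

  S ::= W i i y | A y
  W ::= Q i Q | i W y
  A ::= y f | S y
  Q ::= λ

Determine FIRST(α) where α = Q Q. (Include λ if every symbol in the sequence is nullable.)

{ λ }

Add FIRST(Q)\{λ} = {  }; Q is nullable, continue.
Add FIRST(Q)\{λ} = {  }; Q is nullable, continue.
Every symbol is nullable, so include λ.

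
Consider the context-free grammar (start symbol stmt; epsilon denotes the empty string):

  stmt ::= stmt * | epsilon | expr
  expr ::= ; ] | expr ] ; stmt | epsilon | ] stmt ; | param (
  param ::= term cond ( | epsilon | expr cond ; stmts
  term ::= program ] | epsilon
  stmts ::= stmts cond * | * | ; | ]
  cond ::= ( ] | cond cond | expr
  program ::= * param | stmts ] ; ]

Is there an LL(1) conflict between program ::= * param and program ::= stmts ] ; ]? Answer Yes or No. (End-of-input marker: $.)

FIRST(* param) = { * } and FIRST(stmts ] ; ]) = { *, ;, ] }.
Both contain *, so the two alternatives are not disjoint — LL(1) conflict.

Yes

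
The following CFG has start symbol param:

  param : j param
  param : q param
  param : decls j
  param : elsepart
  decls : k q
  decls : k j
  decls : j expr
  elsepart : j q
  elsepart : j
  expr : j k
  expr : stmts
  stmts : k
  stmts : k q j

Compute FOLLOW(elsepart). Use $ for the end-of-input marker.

{ $ }

In param : elsepart: elsepart is at the end, add FOLLOW(param) = { $ }.
Union: FOLLOW(elsepart) = { $ }.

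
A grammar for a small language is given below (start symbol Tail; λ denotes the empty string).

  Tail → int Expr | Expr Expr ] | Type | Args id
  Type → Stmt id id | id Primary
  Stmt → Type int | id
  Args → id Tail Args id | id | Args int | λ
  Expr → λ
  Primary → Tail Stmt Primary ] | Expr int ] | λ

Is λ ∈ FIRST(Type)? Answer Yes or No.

Nullable nonterminals: Args, Expr, Primary.
No production of Type has an RHS whose symbols are all nullable, so Type is not nullable.

No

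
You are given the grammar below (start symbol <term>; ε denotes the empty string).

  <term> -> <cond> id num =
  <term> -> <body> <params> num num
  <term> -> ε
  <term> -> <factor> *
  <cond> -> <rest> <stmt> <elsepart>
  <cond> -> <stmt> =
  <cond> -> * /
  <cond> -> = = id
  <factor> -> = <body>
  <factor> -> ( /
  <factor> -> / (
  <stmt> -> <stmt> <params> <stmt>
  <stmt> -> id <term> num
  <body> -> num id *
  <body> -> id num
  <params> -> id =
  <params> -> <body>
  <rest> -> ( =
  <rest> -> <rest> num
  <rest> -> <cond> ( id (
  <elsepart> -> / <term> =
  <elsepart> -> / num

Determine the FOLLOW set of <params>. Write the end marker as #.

{ id, num }

In <term> -> <body> <params> num num: add FIRST(num num) = { num }.
In <stmt> -> <stmt> <params> <stmt>: add FIRST(<stmt>) = { id }.
Union: FOLLOW(<params>) = { id, num }.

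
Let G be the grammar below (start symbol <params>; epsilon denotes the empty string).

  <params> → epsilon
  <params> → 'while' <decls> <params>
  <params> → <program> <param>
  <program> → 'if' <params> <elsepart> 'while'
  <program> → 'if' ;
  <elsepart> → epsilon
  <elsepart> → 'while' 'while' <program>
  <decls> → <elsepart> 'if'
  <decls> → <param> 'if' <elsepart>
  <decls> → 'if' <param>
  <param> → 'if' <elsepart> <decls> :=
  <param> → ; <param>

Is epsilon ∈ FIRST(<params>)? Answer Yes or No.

<params> has an epsilon-production, so <params> ⇒ epsilon.

Yes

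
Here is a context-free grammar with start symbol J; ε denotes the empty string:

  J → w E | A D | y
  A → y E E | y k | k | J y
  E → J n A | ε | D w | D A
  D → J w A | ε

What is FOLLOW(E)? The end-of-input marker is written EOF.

In J → w E: E is at the end, add FOLLOW(J) = { EOF, n, w, y }.
In A → y E E: add FIRST(E)\{ε} = { k, w, y }.
  Since E is nullable, also add FOLLOW(A) = { EOF, k, n, w, y }.
In A → y E E: E is at the end, add FOLLOW(A) = { EOF, k, n, w, y }.
Union: FOLLOW(E) = { EOF, k, n, w, y }.

{ EOF, k, n, w, y }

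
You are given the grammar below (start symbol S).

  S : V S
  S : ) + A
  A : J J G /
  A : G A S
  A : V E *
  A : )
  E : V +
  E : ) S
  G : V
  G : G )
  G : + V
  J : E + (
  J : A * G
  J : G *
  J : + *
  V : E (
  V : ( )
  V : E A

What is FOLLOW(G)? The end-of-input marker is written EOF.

In A : J J G /: add FIRST(/) = { / }.
In A : G A S: add FIRST(A S) = { (, ), + }.
In G : G ): add FIRST()) = { ) }.
In J : A * G: G is at the end, add FOLLOW(J) = { (, ), + }.
In J : G *: add FIRST(*) = { * }.
Union: FOLLOW(G) = { (, ), *, +, / }.

{ (, ), *, +, / }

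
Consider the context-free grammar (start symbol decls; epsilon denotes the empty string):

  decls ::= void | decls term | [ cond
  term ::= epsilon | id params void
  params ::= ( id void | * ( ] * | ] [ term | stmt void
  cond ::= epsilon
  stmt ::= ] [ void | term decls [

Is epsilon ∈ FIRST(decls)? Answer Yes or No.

Nullable nonterminals: cond, term.
No production of decls has an RHS whose symbols are all nullable, so decls is not nullable.

No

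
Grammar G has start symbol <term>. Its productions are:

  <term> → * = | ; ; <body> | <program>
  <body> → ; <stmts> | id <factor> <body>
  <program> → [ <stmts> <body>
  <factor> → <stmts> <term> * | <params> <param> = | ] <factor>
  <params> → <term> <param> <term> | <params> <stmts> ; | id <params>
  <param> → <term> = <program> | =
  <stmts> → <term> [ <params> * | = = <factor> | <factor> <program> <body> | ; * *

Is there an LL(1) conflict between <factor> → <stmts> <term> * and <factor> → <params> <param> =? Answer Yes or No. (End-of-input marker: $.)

Yes

FIRST(<stmts> <term> *) = { *, ;, =, [, ], id } and FIRST(<params> <param> =) = { *, ;, [, id }.
Both contain *, so the two alternatives are not disjoint — LL(1) conflict.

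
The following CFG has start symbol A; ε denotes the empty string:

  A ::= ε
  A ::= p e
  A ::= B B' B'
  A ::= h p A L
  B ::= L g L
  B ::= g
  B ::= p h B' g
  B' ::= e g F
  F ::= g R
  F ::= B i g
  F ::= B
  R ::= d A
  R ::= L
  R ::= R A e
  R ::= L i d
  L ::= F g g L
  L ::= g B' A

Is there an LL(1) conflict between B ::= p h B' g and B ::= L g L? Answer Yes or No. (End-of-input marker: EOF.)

Yes

FIRST(p h B' g) = { p } and FIRST(L g L) = { g, p }.
Both contain p, so the two alternatives are not disjoint — LL(1) conflict.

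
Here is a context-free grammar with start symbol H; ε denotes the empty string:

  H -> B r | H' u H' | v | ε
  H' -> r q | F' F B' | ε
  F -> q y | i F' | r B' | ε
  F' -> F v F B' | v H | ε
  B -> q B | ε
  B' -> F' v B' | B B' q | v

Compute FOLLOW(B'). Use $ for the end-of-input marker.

In H' -> F' F B': B' is at the end, add FOLLOW(H') = { $, i, q, r, u, v }.
In F -> r B': B' is at the end, add FOLLOW(F) = { i, q, r, v }.
In F' -> F v F B': B' is at the end, add FOLLOW(F') = { i, q, r, v }.
In B' -> F' v B': B' is at the end, add FOLLOW(B') = { $, i, q, r, u, v }.
In B' -> B B' q: add FIRST(q) = { q }.
Union: FOLLOW(B') = { $, i, q, r, u, v }.

{ $, i, q, r, u, v }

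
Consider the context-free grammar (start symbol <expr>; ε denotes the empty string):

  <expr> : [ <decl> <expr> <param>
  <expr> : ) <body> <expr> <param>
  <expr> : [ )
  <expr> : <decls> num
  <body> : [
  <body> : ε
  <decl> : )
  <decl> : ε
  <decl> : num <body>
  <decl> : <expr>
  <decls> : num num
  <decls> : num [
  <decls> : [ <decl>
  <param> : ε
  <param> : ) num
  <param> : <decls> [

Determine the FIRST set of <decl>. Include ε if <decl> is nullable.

{ ), [, num, ε }

<decl> : ) contributes {)}.
<decl> : ε contributes ε.
<decl> : num <body> contributes {num}.
From <decl> : <expr>: add FIRST(<expr>) = { ), [, num }.
Union: FIRST(<decl>) = { ), [, num, ε }.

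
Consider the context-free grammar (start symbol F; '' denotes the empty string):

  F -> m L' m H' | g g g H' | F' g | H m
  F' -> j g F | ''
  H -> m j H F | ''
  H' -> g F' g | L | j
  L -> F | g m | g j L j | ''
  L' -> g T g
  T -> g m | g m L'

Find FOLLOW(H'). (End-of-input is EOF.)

In F -> m L' m H': H' is at the end, add FOLLOW(F) = { EOF, g, j, m }.
In F -> g g g H': H' is at the end, add FOLLOW(F) = { EOF, g, j, m }.
Union: FOLLOW(H') = { EOF, g, j, m }.

{ EOF, g, j, m }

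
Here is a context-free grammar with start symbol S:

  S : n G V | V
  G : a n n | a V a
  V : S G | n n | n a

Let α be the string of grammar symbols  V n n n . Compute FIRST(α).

{ n }

Add FIRST(V) = { n }; V is not nullable, stop.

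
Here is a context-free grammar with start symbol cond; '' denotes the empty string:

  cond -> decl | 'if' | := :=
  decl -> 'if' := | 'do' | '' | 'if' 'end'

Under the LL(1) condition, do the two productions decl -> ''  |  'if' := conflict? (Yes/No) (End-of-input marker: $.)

No

FIRST('') = { '' } and FIRST('if' :=) = { 'if' }.
The first is nullable but FOLLOW(decl) = { $ } is disjoint from FIRST of the second.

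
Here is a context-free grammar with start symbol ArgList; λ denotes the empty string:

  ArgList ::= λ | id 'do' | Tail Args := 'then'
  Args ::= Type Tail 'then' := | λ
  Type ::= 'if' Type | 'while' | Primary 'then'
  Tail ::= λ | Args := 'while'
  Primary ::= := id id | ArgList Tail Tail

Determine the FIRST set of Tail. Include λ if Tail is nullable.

{ 'if', 'then', 'while', :=, id, λ }

Tail ::= λ contributes λ.
From Tail ::= Args := 'while': Args nullable, take FIRST(Args) ∪ {:=} = { 'if', 'then', 'while', :=, id }.
Union: FIRST(Tail) = { 'if', 'then', 'while', :=, id, λ }.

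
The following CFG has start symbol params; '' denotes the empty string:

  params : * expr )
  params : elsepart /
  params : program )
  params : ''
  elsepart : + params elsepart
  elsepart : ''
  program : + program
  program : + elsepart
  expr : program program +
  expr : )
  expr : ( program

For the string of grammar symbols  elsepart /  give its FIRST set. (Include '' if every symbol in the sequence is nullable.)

Add FIRST(elsepart)\{''} = { + }; elsepart is nullable, continue.
/ is a terminal; add {/} and stop.

{ +, / }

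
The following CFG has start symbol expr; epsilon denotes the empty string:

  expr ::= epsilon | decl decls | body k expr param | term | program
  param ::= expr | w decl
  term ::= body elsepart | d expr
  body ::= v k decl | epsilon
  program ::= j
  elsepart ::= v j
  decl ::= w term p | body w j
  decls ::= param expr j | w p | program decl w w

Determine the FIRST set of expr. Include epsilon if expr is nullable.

{ d, j, k, v, w, epsilon }

expr ::= epsilon contributes epsilon.
From expr ::= decl decls: add FIRST(decl) = { v, w }.
From expr ::= body k expr param: body nullable, take FIRST(body) ∪ {k} = { k, v }.
From expr ::= term: add FIRST(term) = { d, v }.
From expr ::= program: add FIRST(program) = { j }.
Union: FIRST(expr) = { d, j, k, v, w, epsilon }.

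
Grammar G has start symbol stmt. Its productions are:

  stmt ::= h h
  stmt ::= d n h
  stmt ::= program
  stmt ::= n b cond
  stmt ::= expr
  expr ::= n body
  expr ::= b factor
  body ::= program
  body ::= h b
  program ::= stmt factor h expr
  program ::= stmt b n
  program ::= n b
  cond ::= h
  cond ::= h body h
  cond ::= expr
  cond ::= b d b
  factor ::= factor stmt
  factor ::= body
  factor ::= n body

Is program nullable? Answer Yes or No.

No

No nonterminal in this grammar is nullable.
No production of program has an RHS whose symbols are all nullable, so program is not nullable.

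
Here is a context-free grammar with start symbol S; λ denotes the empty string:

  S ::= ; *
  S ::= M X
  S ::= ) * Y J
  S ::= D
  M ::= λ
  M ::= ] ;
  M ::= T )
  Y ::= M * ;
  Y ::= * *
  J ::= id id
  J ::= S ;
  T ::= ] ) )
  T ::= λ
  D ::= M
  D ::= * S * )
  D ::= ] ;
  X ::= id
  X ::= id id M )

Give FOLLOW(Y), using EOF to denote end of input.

{ ), *, ;, ], id }

In S ::= ) * Y J: add FIRST(J) = { ), *, ;, ], id }.
Union: FOLLOW(Y) = { ), *, ;, ], id }.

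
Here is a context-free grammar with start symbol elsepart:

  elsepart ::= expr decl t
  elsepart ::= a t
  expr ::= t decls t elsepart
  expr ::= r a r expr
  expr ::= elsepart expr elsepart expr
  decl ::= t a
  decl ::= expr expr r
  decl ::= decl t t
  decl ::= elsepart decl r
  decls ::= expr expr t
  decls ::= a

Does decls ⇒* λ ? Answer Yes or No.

No

No nonterminal in this grammar is nullable.
No production of decls has an RHS whose symbols are all nullable, so decls is not nullable.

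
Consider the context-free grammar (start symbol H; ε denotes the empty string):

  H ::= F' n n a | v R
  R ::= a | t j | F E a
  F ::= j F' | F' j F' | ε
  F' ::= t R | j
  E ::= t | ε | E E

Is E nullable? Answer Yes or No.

E has an ε-production, so E ⇒ ε.

Yes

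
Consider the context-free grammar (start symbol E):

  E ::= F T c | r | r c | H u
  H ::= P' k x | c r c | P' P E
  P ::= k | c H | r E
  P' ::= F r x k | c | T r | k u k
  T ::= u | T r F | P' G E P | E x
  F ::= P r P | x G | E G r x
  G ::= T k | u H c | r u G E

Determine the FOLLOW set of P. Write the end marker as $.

{ c, k, r, u, x }

In H ::= P' P E: add FIRST(E) = { c, k, r, u, x }.
In T ::= P' G E P: P is at the end, add FOLLOW(T) = { c, k, r }.
In F ::= P r P: add FIRST(r P) = { r }.
In F ::= P r P: P is at the end, add FOLLOW(F) = { c, k, r, u, x }.
Union: FOLLOW(P) = { c, k, r, u, x }.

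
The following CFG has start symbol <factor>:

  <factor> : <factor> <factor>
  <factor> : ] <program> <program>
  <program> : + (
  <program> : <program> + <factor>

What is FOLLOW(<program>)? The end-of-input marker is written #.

{ #, +, ] }

In <factor> : ] <program> <program>: add FIRST(<program>) = { + }.
In <factor> : ] <program> <program>: <program> is at the end, add FOLLOW(<factor>) = { #, +, ] }.
In <program> : <program> + <factor>: add FIRST(+ <factor>) = { + }.
Union: FOLLOW(<program>) = { #, +, ] }.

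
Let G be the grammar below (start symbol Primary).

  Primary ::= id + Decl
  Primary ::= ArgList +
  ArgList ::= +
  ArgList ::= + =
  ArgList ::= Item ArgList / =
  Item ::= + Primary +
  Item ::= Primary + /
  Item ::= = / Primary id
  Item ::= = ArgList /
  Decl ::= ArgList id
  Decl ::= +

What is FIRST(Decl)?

From Decl ::= ArgList id: add FIRST(ArgList) = { +, =, id }.
Decl ::= + contributes {+}.
Union: FIRST(Decl) = { +, =, id }.

{ +, =, id }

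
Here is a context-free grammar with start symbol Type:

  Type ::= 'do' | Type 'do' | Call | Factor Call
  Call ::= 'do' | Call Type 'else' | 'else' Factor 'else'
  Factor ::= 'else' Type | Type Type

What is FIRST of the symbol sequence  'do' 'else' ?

{ 'do' }

'do' is a terminal; add {'do'} and stop.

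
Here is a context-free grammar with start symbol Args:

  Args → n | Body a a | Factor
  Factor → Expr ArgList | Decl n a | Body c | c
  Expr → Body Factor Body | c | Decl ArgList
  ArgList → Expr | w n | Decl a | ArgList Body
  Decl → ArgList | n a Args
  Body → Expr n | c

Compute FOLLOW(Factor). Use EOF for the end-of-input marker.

In Args → Factor: Factor is at the end, add FOLLOW(Args) = { EOF, a, c, n, w }.
In Expr → Body Factor Body: add FIRST(Body) = { c, n, w }.
Union: FOLLOW(Factor) = { EOF, a, c, n, w }.

{ EOF, a, c, n, w }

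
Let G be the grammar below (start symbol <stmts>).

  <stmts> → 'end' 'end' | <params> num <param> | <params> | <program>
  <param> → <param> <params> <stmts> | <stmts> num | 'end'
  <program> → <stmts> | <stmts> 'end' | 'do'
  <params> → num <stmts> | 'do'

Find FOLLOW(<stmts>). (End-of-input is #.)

{ #, 'do', 'end', num }

<stmts> is the start symbol, so # ∈ FOLLOW(<stmts>).
In <param> → <param> <params> <stmts>: <stmts> is at the end, add FOLLOW(<param>) = { #, 'do', 'end', num }.
In <param> → <stmts> num: add FIRST(num) = { num }.
In <program> → <stmts>: <stmts> is at the end, add FOLLOW(<program>) = { #, 'do', 'end', num }.
In <program> → <stmts> 'end': add FIRST('end') = { 'end' }.
In <params> → num <stmts>: <stmts> is at the end, add FOLLOW(<params>) = { #, 'do', 'end', num }.
Union: FOLLOW(<stmts>) = { #, 'do', 'end', num }.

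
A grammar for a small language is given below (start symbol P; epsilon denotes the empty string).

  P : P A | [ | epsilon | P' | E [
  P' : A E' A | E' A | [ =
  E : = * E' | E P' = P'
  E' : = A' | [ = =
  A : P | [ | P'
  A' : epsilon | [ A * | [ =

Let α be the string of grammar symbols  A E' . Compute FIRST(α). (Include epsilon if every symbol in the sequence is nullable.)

Add FIRST(A)\{epsilon} = { =, [ }; A is nullable, continue.
Add FIRST(E') = { =, [ }; E' is not nullable, stop.

{ =, [ }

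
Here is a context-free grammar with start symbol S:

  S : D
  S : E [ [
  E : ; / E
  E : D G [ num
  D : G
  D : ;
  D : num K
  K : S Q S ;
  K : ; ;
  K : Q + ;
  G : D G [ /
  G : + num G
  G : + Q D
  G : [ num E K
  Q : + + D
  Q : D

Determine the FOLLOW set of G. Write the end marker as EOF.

{ EOF, +, ;, [, num }

In E : D G [ num: add FIRST([ num) = { [ }.
In D : G: G is at the end, add FOLLOW(D) = { EOF, +, ;, [, num }.
In G : D G [ /: add FIRST([ /) = { [ }.
In G : + num G: G is at the end, add FOLLOW(G) = { EOF, +, ;, [, num }.
Union: FOLLOW(G) = { EOF, +, ;, [, num }.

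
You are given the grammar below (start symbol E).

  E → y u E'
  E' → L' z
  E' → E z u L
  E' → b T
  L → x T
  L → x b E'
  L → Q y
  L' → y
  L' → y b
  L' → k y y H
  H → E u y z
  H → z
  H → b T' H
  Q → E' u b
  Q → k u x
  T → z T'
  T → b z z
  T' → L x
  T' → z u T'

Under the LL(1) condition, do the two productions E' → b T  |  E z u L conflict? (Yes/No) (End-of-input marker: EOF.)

No

FIRST(b T) = { b } and FIRST(E z u L) = { y }.
The FIRST sets are disjoint and neither alternative is nullable — no conflict.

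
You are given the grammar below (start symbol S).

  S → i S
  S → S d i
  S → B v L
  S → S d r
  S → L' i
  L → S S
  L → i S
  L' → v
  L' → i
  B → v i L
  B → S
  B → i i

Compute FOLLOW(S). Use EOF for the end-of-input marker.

S is the start symbol, so EOF ∈ FOLLOW(S).
In S → i S: S is at the end, add FOLLOW(S) = { EOF, d, i, v }.
In S → S d i: add FIRST(d i) = { d }.
In S → S d r: add FIRST(d r) = { d }.
In L → S S: add FIRST(S) = { i, v }.
In L → S S: S is at the end, add FOLLOW(L) = { EOF, d, i, v }.
In L → i S: S is at the end, add FOLLOW(L) = { EOF, d, i, v }.
In B → S: S is at the end, add FOLLOW(B) = { v }.
Union: FOLLOW(S) = { EOF, d, i, v }.

{ EOF, d, i, v }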